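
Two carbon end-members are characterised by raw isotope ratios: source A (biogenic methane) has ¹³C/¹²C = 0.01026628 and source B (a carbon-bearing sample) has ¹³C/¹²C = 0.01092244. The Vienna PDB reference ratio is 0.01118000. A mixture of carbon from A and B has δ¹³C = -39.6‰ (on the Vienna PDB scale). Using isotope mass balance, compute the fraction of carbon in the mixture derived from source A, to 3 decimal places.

0.282

δ_A = (0.01026628/0.01118000 − 1)×1000 = (0.918272 − 1)×1000 = -81.728‰
δ_B = (0.01092244/0.01118000 − 1)×1000 = (0.976962 − 1)×1000 = -23.038‰
f_A = (δ_mix − δ_B)/(δ_A − δ_B) = (-39.6 − (-23.038))/(-81.728 − (-23.038))
f_A = -16.562 / -58.691 = 0.2822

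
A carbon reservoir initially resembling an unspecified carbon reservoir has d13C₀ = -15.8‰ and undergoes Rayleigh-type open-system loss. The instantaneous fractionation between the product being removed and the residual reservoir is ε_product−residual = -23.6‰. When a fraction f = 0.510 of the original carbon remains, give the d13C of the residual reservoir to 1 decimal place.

Rayleigh residual: δ_res = (δ₀ + 1000)·f^(α−1) − 1000
α = ε/1000 + 1 = 0.97640, so α − 1 = -0.02360
f^(α−1) = 0.510^(-0.02360) = 1.016018
δ_res = (-15.8 + 1000) × 1.016018 − 1000 = 999.965 − 1000 = -0.04‰

0.0‰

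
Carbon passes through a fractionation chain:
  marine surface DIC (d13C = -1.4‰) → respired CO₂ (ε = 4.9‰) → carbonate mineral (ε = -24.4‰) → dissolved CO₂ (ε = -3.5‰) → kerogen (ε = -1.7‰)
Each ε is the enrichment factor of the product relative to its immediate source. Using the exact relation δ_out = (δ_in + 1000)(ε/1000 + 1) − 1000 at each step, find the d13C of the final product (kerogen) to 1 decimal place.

-26.1‰

step 1: δ = (-1.40 + 1000)·(4.9/1000 + 1) − 1000 = 3.49‰
step 2: δ = (3.49 + 1000)·(-24.4/1000 + 1) − 1000 = -20.99‰
step 3: δ = (-20.99 + 1000)·(-3.5/1000 + 1) − 1000 = -24.42‰
step 4: δ = (-24.42 + 1000)·(-1.7/1000 + 1) − 1000 = -26.08‰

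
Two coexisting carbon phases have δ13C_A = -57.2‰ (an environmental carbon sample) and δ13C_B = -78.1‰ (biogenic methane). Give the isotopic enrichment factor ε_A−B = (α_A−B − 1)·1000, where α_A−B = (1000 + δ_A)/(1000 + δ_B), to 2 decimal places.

22.67‰

α_A−B = (1000 + -57.2) / (1000 + -78.1) = 942.8 / 921.9 = 1.022671
ε_A−B = (1.022671 − 1) × 1000 = 22.671‰
(The approximation ε ≈ δ_A − δ_B would give 20.9‰.)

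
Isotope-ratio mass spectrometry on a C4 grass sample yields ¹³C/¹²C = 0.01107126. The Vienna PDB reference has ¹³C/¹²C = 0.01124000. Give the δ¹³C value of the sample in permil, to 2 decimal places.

δ¹³C = (R_sample / R_standard − 1) × 1000
R_sample / R_standard = 0.01107126 / 0.01124000 = 0.984988
δ¹³C = (0.984988 − 1) × 1000 = -15.012 permil

-15.01 permil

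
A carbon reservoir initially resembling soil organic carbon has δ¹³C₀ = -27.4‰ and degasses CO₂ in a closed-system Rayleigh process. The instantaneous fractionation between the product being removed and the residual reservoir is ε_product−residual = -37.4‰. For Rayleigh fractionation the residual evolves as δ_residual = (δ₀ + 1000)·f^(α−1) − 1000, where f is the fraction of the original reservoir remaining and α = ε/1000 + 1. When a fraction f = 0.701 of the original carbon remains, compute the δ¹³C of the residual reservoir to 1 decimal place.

Rayleigh residual: δ_res = (δ₀ + 1000)·f^(α−1) − 1000
α = ε/1000 + 1 = 0.96260, so α − 1 = -0.03740
f^(α−1) = 0.701^(-0.03740) = 1.013375
δ_res = (-27.4 + 1000) × 1.013375 − 1000 = 985.608 − 1000 = -14.39‰

-14.4‰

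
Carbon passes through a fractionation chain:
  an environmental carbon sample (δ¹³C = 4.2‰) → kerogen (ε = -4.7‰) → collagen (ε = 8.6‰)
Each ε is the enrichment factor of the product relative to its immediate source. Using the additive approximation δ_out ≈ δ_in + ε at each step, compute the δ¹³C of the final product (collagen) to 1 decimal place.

step 1: δ ≈ 4.2 + (-4.7) = -0.5‰
step 2: δ ≈ -0.5 + (8.6) = 8.1‰

8.1‰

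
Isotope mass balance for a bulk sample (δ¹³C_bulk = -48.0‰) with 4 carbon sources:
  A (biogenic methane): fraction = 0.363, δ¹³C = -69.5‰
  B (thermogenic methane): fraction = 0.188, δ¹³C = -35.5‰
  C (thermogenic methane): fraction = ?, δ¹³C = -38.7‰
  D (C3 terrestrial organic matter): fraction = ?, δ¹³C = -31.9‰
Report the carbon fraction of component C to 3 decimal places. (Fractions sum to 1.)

Let f_C and f_D be the unknown fractions; fractions sum to 1 so f_C + f_D = 0.449.
Mass balance: Σ fᵢ·δᵢ = δ_bulk ⇒ f_C·(-38.7) + f_D·(-31.9) = -48.0 − (-31.902) = -16.098
Substitute f_D = 0.449 − f_C:
f_C·(-38.7 − -31.9) = -16.098 − 0.449×(-31.9) = -1.774
f_C = -1.774 / -6.8 = 0.2609

0.261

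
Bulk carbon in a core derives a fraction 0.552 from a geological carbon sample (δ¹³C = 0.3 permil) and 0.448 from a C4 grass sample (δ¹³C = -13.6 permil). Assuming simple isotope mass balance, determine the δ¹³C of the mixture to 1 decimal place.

δ_mix = f_A·δ_A + f_B·δ_B
δ_mix = 0.552 × (0.3) + 0.448 × (-13.6)
δ_mix = 0.17 + -6.09 = -5.93 permil

-5.9 permil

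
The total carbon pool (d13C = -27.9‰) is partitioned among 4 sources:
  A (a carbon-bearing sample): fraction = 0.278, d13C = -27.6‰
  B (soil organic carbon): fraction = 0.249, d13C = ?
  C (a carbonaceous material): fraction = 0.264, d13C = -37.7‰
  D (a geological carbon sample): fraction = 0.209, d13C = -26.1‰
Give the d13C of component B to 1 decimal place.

Isotope mass balance: δ_bulk = Σ fᵢ·δᵢ.
-27.9 = 0.278×(-27.6) + 0.249×δ_B + 0.264×(-37.7) + 0.209×(-26.1)
0.249·δ_B = -27.9 − (-23.081) = -4.819
δ_B = -4.819 / 0.249 = -19.36‰

-19.4‰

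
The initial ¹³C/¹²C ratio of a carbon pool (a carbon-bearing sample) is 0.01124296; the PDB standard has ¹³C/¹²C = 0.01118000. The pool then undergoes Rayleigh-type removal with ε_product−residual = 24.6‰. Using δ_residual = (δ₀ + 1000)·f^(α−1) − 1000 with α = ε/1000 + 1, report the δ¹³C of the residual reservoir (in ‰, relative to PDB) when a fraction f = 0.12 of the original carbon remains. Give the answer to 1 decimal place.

-45.5‰

δ₀ = (0.01124296/0.01118000 − 1)×1000 = (1.005631 − 1)×1000 = 5.631‰
α − 1 = ε/1000 = 0.0246
f^(α−1) = 0.12^(0.0246) = 0.949178
δ_res = (5.631 + 1000) × 0.949178 − 1000 = 954.524 − 1000 = -45.48‰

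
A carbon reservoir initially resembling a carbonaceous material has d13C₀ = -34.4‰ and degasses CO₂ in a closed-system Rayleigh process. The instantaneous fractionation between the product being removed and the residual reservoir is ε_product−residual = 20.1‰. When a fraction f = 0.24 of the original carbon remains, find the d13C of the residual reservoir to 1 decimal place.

-61.7‰

Rayleigh residual: δ_res = (δ₀ + 1000)·f^(α−1) − 1000
α = ε/1000 + 1 = 1.02010, so α − 1 = 0.02010
f^(α−1) = 0.24^(0.02010) = 0.971722
δ_res = (-34.4 + 1000) × 0.971722 − 1000 = 938.295 − 1000 = -61.70‰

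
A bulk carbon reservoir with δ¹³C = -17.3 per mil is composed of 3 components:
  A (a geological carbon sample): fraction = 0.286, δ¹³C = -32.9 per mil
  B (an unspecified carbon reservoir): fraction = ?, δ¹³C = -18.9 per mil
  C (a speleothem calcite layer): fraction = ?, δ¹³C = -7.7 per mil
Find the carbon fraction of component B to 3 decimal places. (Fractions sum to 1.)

0.214

Let f_B and f_C be the unknown fractions; fractions sum to 1 so f_B + f_C = 0.714.
Mass balance: Σ fᵢ·δᵢ = δ_bulk ⇒ f_B·(-18.9) + f_C·(-7.7) = -17.3 − (-9.409) = -7.891
Substitute f_C = 0.714 − f_B:
f_B·(-18.9 − -7.7) = -7.891 − 0.714×(-7.7) = -2.393
f_B = -2.393 / -11.2 = 0.2136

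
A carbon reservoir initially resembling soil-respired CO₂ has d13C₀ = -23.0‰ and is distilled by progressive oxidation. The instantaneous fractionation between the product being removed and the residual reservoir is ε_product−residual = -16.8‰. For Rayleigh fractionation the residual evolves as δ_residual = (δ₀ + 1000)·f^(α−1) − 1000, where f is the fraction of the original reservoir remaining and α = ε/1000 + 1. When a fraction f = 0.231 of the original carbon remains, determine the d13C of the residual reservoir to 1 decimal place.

Rayleigh residual: δ_res = (δ₀ + 1000)·f^(α−1) − 1000
α = ε/1000 + 1 = 0.98320, so α − 1 = -0.01680
f^(α−1) = 0.231^(-0.01680) = 1.024923
δ_res = (-23.0 + 1000) × 1.024923 − 1000 = 1001.350 − 1000 = 1.35‰

1.3‰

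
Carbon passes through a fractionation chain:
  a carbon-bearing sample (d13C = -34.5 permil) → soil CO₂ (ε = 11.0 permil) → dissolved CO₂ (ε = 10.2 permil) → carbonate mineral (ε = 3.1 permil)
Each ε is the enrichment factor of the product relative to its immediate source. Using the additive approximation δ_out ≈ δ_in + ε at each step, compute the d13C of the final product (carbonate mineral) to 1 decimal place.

step 1: δ ≈ -34.5 + (11.0) = -23.5 permil
step 2: δ ≈ -23.5 + (10.2) = -13.3 permil
step 3: δ ≈ -13.3 + (3.1) = -10.2 permil

-10.2 permil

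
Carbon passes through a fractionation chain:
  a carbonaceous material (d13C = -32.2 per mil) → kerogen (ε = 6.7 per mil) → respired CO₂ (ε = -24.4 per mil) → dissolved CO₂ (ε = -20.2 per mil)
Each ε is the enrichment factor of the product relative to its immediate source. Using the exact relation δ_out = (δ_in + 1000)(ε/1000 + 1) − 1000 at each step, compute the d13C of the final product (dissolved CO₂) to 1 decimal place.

-68.7 per mil

step 1: δ = (-32.20 + 1000)·(6.7/1000 + 1) − 1000 = -25.72 per mil
step 2: δ = (-25.72 + 1000)·(-24.4/1000 + 1) − 1000 = -49.49 per mil
step 3: δ = (-49.49 + 1000)·(-20.2/1000 + 1) − 1000 = -68.69 per mil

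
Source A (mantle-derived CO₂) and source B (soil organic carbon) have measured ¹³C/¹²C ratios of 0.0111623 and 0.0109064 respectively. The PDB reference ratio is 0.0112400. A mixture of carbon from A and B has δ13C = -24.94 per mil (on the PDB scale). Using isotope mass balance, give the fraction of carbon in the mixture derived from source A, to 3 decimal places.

δ_A = (0.0111623/0.0112400 − 1)×1000 = (0.993087 − 1)×1000 = -6.913 per mil
δ_B = (0.0109064/0.0112400 − 1)×1000 = (0.970320 − 1)×1000 = -29.680 per mil
f_A = (δ_mix − δ_B)/(δ_A − δ_B) = (-24.94 − (-29.680))/(-6.913 − (-29.680))
f_A = 4.740 / 22.767 = 0.2082

0.208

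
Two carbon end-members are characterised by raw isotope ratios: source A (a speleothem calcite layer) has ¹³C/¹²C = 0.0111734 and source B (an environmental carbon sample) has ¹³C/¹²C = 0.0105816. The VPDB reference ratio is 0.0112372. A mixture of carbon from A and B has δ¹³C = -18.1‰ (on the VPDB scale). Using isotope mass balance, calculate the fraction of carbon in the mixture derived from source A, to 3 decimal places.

0.764

δ_A = (0.0111734/0.0112372 − 1)×1000 = (0.994322 − 1)×1000 = -5.678‰
δ_B = (0.0105816/0.0112372 − 1)×1000 = (0.941658 − 1)×1000 = -58.342‰
f_A = (δ_mix − δ_B)/(δ_A − δ_B) = (-18.1 − (-58.342))/(-5.678 − (-58.342))
f_A = 40.242 / 52.664 = 0.7641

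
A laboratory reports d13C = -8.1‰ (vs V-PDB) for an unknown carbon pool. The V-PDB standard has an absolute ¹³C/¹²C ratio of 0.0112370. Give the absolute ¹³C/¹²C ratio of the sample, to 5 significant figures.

0.011146

R_sample = R_standard × (d13C/1000 + 1)
R_sample = 0.0112370 × (-8.1/1000 + 1) = 0.0112370 × 0.991900
R_sample = 0.0111460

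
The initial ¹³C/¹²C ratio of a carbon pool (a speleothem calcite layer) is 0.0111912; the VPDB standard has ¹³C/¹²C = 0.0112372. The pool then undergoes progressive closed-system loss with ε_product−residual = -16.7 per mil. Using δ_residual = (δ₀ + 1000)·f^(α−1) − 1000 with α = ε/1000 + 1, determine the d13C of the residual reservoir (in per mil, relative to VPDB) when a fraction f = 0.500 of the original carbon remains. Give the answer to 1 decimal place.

δ₀ = (0.0111912/0.0112372 − 1)×1000 = (0.995906 − 1)×1000 = -4.094 per mil
α − 1 = ε/1000 = -0.0167
f^(α−1) = 0.500^(-0.0167) = 1.011643
δ_res = (-4.094 + 1000) × 1.011643 − 1000 = 1007.502 − 1000 = 7.50 per mil

7.5 per mil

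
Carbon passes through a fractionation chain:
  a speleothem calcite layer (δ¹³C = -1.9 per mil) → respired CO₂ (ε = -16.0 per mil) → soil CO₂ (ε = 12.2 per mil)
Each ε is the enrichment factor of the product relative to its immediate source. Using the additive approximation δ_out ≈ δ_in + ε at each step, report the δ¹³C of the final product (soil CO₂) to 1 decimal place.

step 1: δ ≈ -1.9 + (-16.0) = -17.9 per mil
step 2: δ ≈ -17.9 + (12.2) = -5.7 per mil

-5.7 per mil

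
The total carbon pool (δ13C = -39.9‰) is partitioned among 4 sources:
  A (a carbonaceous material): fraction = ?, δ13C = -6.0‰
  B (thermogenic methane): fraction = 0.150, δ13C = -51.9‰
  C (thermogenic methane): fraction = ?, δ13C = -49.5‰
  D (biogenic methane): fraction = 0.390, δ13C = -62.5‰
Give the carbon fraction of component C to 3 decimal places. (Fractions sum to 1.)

Let f_C and f_A be the unknown fractions; fractions sum to 1 so f_C + f_A = 0.460.
Mass balance: Σ fᵢ·δᵢ = δ_bulk ⇒ f_C·(-49.5) + f_A·(-6.0) = -39.9 − (-32.160) = -7.740
Substitute f_A = 0.460 − f_C:
f_C·(-49.5 − -6.0) = -7.740 − 0.460×(-6.0) = -4.980
f_C = -4.980 / -43.5 = 0.1145

0.114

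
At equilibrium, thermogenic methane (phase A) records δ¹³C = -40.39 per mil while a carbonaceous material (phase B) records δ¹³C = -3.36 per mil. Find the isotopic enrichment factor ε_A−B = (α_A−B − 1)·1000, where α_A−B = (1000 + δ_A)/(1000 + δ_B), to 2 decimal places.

-37.15 per mil

α_A−B = (1000 + -40.39) / (1000 + -3.36) = 959.61 / 996.64 = 0.962845
ε_A−B = (0.962845 − 1) × 1000 = -37.155 per mil
(The approximation ε ≈ δ_A − δ_B would give -37.03 per mil.)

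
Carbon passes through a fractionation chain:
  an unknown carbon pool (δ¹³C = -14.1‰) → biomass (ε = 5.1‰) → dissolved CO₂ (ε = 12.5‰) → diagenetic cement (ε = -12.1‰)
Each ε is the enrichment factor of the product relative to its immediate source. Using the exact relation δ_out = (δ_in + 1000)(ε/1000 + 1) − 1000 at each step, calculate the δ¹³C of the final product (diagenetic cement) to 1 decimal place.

-8.8‰

step 1: δ = (-14.10 + 1000)·(5.1/1000 + 1) − 1000 = -9.07‰
step 2: δ = (-9.07 + 1000)·(12.5/1000 + 1) − 1000 = 3.31‰
step 3: δ = (3.31 + 1000)·(-12.1/1000 + 1) − 1000 = -8.83‰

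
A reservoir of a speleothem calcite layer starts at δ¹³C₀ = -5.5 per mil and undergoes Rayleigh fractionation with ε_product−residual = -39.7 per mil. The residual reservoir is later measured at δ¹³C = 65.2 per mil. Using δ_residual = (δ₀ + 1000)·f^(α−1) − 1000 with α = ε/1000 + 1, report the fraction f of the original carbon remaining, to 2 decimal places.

0.18

α − 1 = ε/1000 = -0.0397
(δ_res + 1000)/(δ₀ + 1000) = (65.2 + 1000)/(-5.5 + 1000) = 1065.2/994.5 = 1.071091
f = 1.071091^(1/-0.0397) = exp(ln(1.071091)/-0.0397) = exp(0.06868/-0.0397)
f = exp(-1.7299) = 0.1773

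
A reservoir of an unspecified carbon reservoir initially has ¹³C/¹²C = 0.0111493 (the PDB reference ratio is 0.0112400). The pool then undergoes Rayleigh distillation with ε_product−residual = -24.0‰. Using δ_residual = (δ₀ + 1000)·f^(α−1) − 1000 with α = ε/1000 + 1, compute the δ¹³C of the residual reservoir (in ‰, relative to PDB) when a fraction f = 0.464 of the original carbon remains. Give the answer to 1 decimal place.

10.4‰

δ₀ = (0.0111493/0.0112400 − 1)×1000 = (0.991931 − 1)×1000 = -8.069‰
α − 1 = ε/1000 = -0.0240
f^(α−1) = 0.464^(-0.0240) = 1.018600
δ_res = (-8.069 + 1000) × 1.018600 − 1000 = 1010.380 − 1000 = 10.38‰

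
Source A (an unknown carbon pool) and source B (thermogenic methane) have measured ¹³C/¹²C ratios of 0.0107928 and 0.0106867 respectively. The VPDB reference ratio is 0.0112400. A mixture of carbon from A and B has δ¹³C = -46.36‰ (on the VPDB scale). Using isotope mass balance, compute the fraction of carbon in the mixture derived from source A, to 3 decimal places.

δ_A = (0.0107928/0.0112400 − 1)×1000 = (0.960214 − 1)×1000 = -39.786‰
δ_B = (0.0106867/0.0112400 − 1)×1000 = (0.950774 − 1)×1000 = -49.226‰
f_A = (δ_mix − δ_B)/(δ_A − δ_B) = (-46.36 − (-49.226))/(-39.786 − (-49.226))
f_A = 2.866 / 9.440 = 0.3036

0.304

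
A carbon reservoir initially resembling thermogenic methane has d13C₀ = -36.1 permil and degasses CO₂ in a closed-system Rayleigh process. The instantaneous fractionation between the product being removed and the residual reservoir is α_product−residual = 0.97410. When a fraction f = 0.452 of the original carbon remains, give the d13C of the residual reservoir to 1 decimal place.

Rayleigh residual: δ_res = (δ₀ + 1000)·f^(α−1) − 1000
α − 1 = -0.02590
f^(α−1) = 0.452^(-0.02590) = 1.020779
δ_res = (-36.1 + 1000) × 1.020779 − 1000 = 983.929 − 1000 = -16.07 permil

-16.1 permil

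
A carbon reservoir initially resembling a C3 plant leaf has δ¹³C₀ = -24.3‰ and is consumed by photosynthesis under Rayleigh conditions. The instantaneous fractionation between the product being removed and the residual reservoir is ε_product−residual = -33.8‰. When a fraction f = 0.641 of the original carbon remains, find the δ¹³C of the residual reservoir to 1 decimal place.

-9.5‰

Rayleigh residual: δ_res = (δ₀ + 1000)·f^(α−1) − 1000
α = ε/1000 + 1 = 0.96620, so α − 1 = -0.03380
f^(α−1) = 0.641^(-0.03380) = 1.015145
δ_res = (-24.3 + 1000) × 1.015145 − 1000 = 990.477 − 1000 = -9.52‰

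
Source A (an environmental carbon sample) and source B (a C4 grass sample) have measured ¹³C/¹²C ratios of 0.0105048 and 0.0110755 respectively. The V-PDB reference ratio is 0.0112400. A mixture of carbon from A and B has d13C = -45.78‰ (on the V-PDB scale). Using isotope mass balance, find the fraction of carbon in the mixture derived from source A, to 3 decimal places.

δ_A = (0.0105048/0.0112400 − 1)×1000 = (0.934591 − 1)×1000 = -65.409‰
δ_B = (0.0110755/0.0112400 − 1)×1000 = (0.985365 − 1)×1000 = -14.635‰
f_A = (δ_mix − δ_B)/(δ_A − δ_B) = (-45.78 − (-14.635))/(-65.409 − (-14.635))
f_A = -31.145 / -50.774 = 0.6134

0.613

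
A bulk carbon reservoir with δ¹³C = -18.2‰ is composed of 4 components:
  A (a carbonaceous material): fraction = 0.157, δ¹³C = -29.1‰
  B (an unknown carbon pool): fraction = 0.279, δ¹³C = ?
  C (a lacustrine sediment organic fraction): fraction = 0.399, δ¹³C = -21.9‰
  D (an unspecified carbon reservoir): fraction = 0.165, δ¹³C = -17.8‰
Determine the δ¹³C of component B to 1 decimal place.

-7.0‰

Isotope mass balance: δ_bulk = Σ fᵢ·δᵢ.
-18.2 = 0.157×(-29.1) + 0.279×δ_B + 0.399×(-21.9) + 0.165×(-17.8)
0.279·δ_B = -18.2 − (-16.244) = -1.956
δ_B = -1.956 / 0.279 = -7.01‰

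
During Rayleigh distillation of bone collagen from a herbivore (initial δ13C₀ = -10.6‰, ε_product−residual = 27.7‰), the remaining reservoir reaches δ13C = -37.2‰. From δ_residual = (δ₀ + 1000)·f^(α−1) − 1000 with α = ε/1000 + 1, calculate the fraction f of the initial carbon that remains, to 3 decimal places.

α − 1 = ε/1000 = 0.0277
(δ_res + 1000)/(δ₀ + 1000) = (-37.2 + 1000)/(-10.6 + 1000) = 962.8/989.4 = 0.973115
f = 0.973115^(1/0.0277) = exp(ln(0.973115)/0.0277) = exp(-0.02725/0.0277)
f = exp(-0.9839) = 0.3739

0.374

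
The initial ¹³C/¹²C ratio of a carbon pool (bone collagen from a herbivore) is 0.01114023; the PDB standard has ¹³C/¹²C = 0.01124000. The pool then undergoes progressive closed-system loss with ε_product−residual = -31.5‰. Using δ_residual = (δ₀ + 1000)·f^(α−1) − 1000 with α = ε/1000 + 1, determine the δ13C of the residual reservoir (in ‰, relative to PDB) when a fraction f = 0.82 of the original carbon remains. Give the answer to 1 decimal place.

-2.7‰

δ₀ = (0.01114023/0.01124000 − 1)×1000 = (0.991124 − 1)×1000 = -8.876‰
α − 1 = ε/1000 = -0.0315
f^(α−1) = 0.82^(-0.0315) = 1.006271
δ_res = (-8.876 + 1000) × 1.006271 − 1000 = 997.339 − 1000 = -2.66‰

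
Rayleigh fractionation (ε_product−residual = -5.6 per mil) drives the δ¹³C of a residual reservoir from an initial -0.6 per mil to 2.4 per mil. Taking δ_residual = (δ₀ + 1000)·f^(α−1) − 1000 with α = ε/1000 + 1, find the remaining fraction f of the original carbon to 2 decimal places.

0.59

α − 1 = ε/1000 = -0.0056
(δ_res + 1000)/(δ₀ + 1000) = (2.4 + 1000)/(-0.6 + 1000) = 1002.4/999.4 = 1.003002
f = 1.003002^(1/-0.0056) = exp(ln(1.003002)/-0.0056) = exp(0.00300/-0.0056)
f = exp(-0.5352) = 0.5855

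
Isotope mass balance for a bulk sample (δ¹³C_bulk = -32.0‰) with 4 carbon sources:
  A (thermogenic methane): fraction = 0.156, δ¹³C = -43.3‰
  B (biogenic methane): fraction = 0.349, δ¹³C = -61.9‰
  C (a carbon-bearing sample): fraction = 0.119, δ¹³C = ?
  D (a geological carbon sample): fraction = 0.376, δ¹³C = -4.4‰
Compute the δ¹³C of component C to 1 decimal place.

-16.7‰

Isotope mass balance: δ_bulk = Σ fᵢ·δᵢ.
-32.0 = 0.156×(-43.3) + 0.349×(-61.9) + 0.119×δ_C + 0.376×(-4.4)
0.119·δ_C = -32.0 − (-30.012) = -1.988
δ_C = -1.988 / 0.119 = -16.70‰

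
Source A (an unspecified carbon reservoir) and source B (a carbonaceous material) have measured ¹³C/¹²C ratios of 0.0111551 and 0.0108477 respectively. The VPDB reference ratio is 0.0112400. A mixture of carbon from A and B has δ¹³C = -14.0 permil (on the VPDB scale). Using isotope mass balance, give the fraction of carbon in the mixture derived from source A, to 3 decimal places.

δ_A = (0.0111551/0.0112400 − 1)×1000 = (0.992447 − 1)×1000 = -7.553 permil
δ_B = (0.0108477/0.0112400 − 1)×1000 = (0.965098 − 1)×1000 = -34.902 permil
f_A = (δ_mix − δ_B)/(δ_A − δ_B) = (-14.0 − (-34.902))/(-7.553 − (-34.902))
f_A = 20.902 / 27.349 = 0.7643

0.764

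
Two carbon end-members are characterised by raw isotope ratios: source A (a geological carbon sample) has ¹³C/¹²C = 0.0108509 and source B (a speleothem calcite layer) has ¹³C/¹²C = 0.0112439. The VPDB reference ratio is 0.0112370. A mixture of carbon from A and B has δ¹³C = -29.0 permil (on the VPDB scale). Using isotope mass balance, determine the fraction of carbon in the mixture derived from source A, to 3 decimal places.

0.847

δ_A = (0.0108509/0.0112370 − 1)×1000 = (0.965640 − 1)×1000 = -34.360 permil
δ_B = (0.0112439/0.0112370 − 1)×1000 = (1.000614 − 1)×1000 = 0.614 permil
f_A = (δ_mix − δ_B)/(δ_A − δ_B) = (-29.0 − (0.614))/(-34.360 − (0.614))
f_A = -29.614 / -34.974 = 0.8468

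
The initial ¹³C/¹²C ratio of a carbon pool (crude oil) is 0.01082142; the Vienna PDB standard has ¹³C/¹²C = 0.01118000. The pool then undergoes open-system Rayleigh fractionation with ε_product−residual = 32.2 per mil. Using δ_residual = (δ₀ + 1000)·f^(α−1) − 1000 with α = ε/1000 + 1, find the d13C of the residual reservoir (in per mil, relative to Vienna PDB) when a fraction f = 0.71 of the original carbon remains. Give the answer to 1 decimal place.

δ₀ = (0.01082142/0.01118000 − 1)×1000 = (0.967927 − 1)×1000 = -32.073 per mil
α − 1 = ε/1000 = 0.0322
f^(α−1) = 0.71^(0.0322) = 0.989032
δ_res = (-32.073 + 1000) × 0.989032 − 1000 = 957.311 − 1000 = -42.69 per mil

-42.7 per mil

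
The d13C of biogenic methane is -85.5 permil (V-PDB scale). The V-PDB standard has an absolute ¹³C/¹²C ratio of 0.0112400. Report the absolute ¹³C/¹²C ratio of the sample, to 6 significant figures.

R_sample = R_standard × (d13C/1000 + 1)
R_sample = 0.0112400 × (-85.5/1000 + 1) = 0.0112400 × 0.914500
R_sample = 0.0102790

0.0102790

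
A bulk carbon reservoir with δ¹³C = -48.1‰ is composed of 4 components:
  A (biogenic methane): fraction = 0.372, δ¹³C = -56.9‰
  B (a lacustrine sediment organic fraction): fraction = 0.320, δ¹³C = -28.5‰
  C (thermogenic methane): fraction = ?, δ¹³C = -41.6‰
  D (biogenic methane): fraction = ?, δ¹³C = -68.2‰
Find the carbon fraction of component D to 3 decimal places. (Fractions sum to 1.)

0.188

Let f_D and f_C be the unknown fractions; fractions sum to 1 so f_D + f_C = 0.308.
Mass balance: Σ fᵢ·δᵢ = δ_bulk ⇒ f_D·(-68.2) + f_C·(-41.6) = -48.1 − (-30.287) = -17.813
Substitute f_C = 0.308 − f_D:
f_D·(-68.2 − -41.6) = -17.813 − 0.308×(-41.6) = -5.000
f_D = -5.000 / -26.6 = 0.1880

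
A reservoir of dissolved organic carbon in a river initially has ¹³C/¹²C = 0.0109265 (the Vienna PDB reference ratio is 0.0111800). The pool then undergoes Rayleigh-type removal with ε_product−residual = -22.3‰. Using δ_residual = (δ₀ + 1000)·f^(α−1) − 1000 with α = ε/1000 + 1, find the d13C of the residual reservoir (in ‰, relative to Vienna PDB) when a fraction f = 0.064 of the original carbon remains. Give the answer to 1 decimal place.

δ₀ = (0.0109265/0.0111800 − 1)×1000 = (0.977326 − 1)×1000 = -22.674‰
α − 1 = ε/1000 = -0.0223
f^(α−1) = 0.064^(-0.0223) = 1.063218
δ_res = (-22.674 + 1000) × 1.063218 − 1000 = 1039.110 − 1000 = 39.11‰

39.1‰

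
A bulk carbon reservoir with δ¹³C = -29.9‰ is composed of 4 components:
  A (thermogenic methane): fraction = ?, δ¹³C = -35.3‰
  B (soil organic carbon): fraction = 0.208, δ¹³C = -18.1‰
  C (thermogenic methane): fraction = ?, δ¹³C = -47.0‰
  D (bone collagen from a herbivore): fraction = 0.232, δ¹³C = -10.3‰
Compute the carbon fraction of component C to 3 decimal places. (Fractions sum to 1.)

Let f_C and f_A be the unknown fractions; fractions sum to 1 so f_C + f_A = 0.560.
Mass balance: Σ fᵢ·δᵢ = δ_bulk ⇒ f_C·(-47.0) + f_A·(-35.3) = -29.9 − (-6.154) = -23.746
Substitute f_A = 0.560 − f_C:
f_C·(-47.0 − -35.3) = -23.746 − 0.560×(-35.3) = -3.978
f_C = -3.978 / -11.7 = 0.3400

0.340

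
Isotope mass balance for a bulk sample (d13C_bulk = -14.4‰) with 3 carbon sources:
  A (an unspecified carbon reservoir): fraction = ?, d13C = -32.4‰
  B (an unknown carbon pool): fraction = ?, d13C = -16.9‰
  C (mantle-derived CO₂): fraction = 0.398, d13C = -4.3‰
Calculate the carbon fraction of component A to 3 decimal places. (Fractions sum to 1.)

Let f_A and f_B be the unknown fractions; fractions sum to 1 so f_A + f_B = 0.602.
Mass balance: Σ fᵢ·δᵢ = δ_bulk ⇒ f_A·(-32.4) + f_B·(-16.9) = -14.4 − (-1.711) = -12.689
Substitute f_B = 0.602 − f_A:
f_A·(-32.4 − -16.9) = -12.689 − 0.602×(-16.9) = -2.515
f_A = -2.515 / -15.5 = 0.1622

0.162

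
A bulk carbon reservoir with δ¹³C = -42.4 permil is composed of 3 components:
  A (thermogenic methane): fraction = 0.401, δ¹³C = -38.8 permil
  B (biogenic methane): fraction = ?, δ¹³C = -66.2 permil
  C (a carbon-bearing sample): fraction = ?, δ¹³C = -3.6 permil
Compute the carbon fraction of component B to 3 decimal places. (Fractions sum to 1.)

0.394

Let f_B and f_C be the unknown fractions; fractions sum to 1 so f_B + f_C = 0.599.
Mass balance: Σ fᵢ·δᵢ = δ_bulk ⇒ f_B·(-66.2) + f_C·(-3.6) = -42.4 − (-15.559) = -26.841
Substitute f_C = 0.599 − f_B:
f_B·(-66.2 − -3.6) = -26.841 − 0.599×(-3.6) = -24.685
f_B = -24.685 / -62.6 = 0.3943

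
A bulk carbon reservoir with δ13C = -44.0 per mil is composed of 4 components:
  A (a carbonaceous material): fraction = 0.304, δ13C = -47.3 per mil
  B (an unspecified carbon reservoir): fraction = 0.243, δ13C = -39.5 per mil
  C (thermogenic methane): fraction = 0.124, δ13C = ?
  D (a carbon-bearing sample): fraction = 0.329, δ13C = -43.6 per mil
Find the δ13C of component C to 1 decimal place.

-45.8 per mil

Isotope mass balance: δ_bulk = Σ fᵢ·δᵢ.
-44.0 = 0.304×(-47.3) + 0.243×(-39.5) + 0.124×δ_C + 0.329×(-43.6)
0.124·δ_C = -44.0 − (-38.322) = -5.678
δ_C = -5.678 / 0.124 = -45.79 per mil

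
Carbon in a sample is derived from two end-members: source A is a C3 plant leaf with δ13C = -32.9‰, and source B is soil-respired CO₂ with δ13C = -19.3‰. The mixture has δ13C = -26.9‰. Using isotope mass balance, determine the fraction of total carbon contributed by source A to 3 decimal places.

δ_mix = f_A·δ_A + (1 − f_A)·δ_B  ⇒  f_A = (δ_mix − δ_B)/(δ_A − δ_B)
f_A = (-26.9 − (-19.3)) / (-32.9 − (-19.3))
f_A = -7.6 / -13.6 = 0.5588

0.559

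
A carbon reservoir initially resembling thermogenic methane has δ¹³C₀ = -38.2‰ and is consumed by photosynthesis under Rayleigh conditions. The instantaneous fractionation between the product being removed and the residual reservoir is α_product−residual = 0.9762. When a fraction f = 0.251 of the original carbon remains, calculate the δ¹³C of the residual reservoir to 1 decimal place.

Rayleigh residual: δ_res = (δ₀ + 1000)·f^(α−1) − 1000
α − 1 = -0.02380
f^(α−1) = 0.251^(-0.02380) = 1.033446
δ_res = (-38.2 + 1000) × 1.033446 − 1000 = 993.968 − 1000 = -6.03‰

-6.0‰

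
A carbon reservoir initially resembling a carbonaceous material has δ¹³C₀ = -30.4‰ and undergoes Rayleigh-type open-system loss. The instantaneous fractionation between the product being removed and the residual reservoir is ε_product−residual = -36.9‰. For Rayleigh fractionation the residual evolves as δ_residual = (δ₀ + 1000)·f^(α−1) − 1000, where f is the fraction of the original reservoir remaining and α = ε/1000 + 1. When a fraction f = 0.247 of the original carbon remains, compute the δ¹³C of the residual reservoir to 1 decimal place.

Rayleigh residual: δ_res = (δ₀ + 1000)·f^(α−1) − 1000
α = ε/1000 + 1 = 0.96310, so α − 1 = -0.03690
f^(α−1) = 0.247^(-0.03690) = 1.052954
δ_res = (-30.4 + 1000) × 1.052954 − 1000 = 1020.944 − 1000 = 20.94‰

20.9‰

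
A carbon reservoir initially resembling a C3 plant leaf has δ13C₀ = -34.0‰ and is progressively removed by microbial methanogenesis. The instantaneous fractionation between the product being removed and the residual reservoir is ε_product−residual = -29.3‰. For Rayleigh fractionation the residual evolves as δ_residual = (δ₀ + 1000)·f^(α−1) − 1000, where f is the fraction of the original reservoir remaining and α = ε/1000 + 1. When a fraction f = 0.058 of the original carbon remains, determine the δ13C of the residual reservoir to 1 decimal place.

50.0‰

Rayleigh residual: δ_res = (δ₀ + 1000)·f^(α−1) − 1000
α = ε/1000 + 1 = 0.97070, so α − 1 = -0.02930
f^(α−1) = 0.058^(-0.02930) = 1.087005
δ_res = (-34.0 + 1000) × 1.087005 − 1000 = 1050.047 − 1000 = 50.05‰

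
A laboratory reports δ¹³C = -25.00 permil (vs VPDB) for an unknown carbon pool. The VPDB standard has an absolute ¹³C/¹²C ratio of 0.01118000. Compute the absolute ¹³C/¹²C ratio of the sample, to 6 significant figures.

0.0109005

R_sample = R_standard × (δ¹³C/1000 + 1)
R_sample = 0.01118000 × (-25.00/1000 + 1) = 0.01118000 × 0.975000
R_sample = 0.0109005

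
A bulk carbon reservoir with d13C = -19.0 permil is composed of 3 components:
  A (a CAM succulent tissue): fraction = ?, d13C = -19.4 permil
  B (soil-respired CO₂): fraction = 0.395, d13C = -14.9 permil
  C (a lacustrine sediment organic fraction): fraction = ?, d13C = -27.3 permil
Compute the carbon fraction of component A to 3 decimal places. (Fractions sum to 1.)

Let f_A and f_C be the unknown fractions; fractions sum to 1 so f_A + f_C = 0.605.
Mass balance: Σ fᵢ·δᵢ = δ_bulk ⇒ f_A·(-19.4) + f_C·(-27.3) = -19.0 − (-5.886) = -13.114
Substitute f_C = 0.605 − f_A:
f_A·(-19.4 − -27.3) = -13.114 − 0.605×(-27.3) = 3.402
f_A = 3.402 / 7.9 = 0.4306

0.431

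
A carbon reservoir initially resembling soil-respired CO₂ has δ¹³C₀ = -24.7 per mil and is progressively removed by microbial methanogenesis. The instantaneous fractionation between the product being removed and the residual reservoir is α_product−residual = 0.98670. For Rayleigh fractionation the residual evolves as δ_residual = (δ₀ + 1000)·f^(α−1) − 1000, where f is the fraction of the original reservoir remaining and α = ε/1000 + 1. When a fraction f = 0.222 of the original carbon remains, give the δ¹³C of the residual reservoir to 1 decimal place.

-5.0 per mil

Rayleigh residual: δ_res = (δ₀ + 1000)·f^(α−1) − 1000
α − 1 = -0.01330
f^(α−1) = 0.222^(-0.01330) = 1.020219
δ_res = (-24.7 + 1000) × 1.020219 − 1000 = 995.020 − 1000 = -4.98 per mil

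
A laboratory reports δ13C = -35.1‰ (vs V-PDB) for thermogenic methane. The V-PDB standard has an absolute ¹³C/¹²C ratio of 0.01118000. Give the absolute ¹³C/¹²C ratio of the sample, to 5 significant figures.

0.010788

R_sample = R_standard × (δ13C/1000 + 1)
R_sample = 0.01118000 × (-35.1/1000 + 1) = 0.01118000 × 0.964900
R_sample = 0.0107876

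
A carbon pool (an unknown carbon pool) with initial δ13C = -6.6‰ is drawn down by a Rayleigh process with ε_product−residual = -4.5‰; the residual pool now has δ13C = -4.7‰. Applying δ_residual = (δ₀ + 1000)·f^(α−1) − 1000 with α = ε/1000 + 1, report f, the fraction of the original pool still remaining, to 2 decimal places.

α − 1 = ε/1000 = -0.0045
(δ_res + 1000)/(δ₀ + 1000) = (-4.7 + 1000)/(-6.6 + 1000) = 995.3/993.4 = 1.001913
f = 1.001913^(1/-0.0045) = exp(ln(1.001913)/-0.0045) = exp(0.00191/-0.0045)
f = exp(-0.4246) = 0.6540

0.65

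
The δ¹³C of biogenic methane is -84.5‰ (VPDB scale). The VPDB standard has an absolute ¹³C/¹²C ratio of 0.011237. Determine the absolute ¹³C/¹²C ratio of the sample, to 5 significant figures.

0.010287

R_sample = R_standard × (δ¹³C/1000 + 1)
R_sample = 0.011237 × (-84.5/1000 + 1) = 0.011237 × 0.915500
R_sample = 0.0102875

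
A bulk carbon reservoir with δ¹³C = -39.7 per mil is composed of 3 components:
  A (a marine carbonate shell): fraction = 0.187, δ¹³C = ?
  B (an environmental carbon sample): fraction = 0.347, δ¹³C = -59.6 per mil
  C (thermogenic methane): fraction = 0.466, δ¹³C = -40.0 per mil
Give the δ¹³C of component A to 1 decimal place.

-2.0 per mil

Isotope mass balance: δ_bulk = Σ fᵢ·δᵢ.
-39.7 = 0.187×δ_A + 0.347×(-59.6) + 0.466×(-40.0)
0.187·δ_A = -39.7 − (-39.321) = -0.379
δ_A = -0.379 / 0.187 = -2.03 per mil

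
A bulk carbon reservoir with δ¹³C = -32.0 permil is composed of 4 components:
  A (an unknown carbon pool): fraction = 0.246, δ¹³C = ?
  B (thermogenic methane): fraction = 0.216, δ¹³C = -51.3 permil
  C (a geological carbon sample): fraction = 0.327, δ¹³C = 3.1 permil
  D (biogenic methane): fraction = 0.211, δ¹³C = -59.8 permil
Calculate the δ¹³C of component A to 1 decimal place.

Isotope mass balance: δ_bulk = Σ fᵢ·δᵢ.
-32.0 = 0.246×δ_A + 0.216×(-51.3) + 0.327×(3.1) + 0.211×(-59.8)
0.246·δ_A = -32.0 − (-22.685) = -9.315
δ_A = -9.315 / 0.246 = -37.87 permil

-37.9 permil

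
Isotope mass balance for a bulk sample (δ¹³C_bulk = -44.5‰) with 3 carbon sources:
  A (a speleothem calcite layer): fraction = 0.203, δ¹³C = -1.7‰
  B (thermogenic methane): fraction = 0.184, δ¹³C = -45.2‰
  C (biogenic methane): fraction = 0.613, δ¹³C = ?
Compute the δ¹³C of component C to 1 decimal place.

-58.5‰

Isotope mass balance: δ_bulk = Σ fᵢ·δᵢ.
-44.5 = 0.203×(-1.7) + 0.184×(-45.2) + 0.613×δ_C
0.613·δ_C = -44.5 − (-8.662) = -35.838
δ_C = -35.838 / 0.613 = -58.46‰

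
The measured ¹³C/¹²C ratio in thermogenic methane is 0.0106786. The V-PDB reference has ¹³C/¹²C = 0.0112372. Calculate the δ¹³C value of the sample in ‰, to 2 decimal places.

-49.71‰

δ¹³C = (R_sample / R_standard − 1) × 1000
R_sample / R_standard = 0.0106786 / 0.0112372 = 0.950290
δ¹³C = (0.950290 − 1) × 1000 = -49.710‰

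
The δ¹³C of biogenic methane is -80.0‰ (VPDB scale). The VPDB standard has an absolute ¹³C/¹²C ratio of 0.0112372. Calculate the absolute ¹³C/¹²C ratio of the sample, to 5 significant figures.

0.010338

R_sample = R_standard × (δ¹³C/1000 + 1)
R_sample = 0.0112372 × (-80.0/1000 + 1) = 0.0112372 × 0.920000
R_sample = 0.0103382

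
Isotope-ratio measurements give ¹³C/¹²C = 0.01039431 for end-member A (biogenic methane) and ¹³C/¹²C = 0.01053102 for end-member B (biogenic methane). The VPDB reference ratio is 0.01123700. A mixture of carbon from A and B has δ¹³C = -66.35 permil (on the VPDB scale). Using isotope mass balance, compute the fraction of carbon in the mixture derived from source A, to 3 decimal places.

δ_A = (0.01039431/0.01123700 − 1)×1000 = (0.925008 − 1)×1000 = -74.992 permil
δ_B = (0.01053102/0.01123700 − 1)×1000 = (0.937174 − 1)×1000 = -62.826 permil
f_A = (δ_mix − δ_B)/(δ_A − δ_B) = (-66.35 − (-62.826))/(-74.992 − (-62.826))
f_A = -3.524 / -12.166 = 0.2896

0.290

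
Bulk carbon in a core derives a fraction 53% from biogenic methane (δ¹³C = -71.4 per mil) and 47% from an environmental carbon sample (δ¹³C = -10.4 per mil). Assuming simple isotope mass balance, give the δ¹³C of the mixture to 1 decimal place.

δ_mix = f_A·δ_A + f_B·δ_B
δ_mix = 0.53 × (-71.4) + 0.47 × (-10.4)
δ_mix = -37.84 + -4.89 = -42.73 per mil

-42.7 per mil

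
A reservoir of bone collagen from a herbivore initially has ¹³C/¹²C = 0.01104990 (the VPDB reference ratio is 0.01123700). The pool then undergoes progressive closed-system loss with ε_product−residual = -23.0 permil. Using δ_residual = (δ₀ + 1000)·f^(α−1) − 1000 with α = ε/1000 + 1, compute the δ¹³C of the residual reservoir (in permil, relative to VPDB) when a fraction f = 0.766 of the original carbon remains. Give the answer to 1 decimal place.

-10.6 permil

δ₀ = (0.01104990/0.01123700 − 1)×1000 = (0.983350 − 1)×1000 = -16.650 permil
α − 1 = ε/1000 = -0.0230
f^(α−1) = 0.766^(-0.0230) = 1.006150
δ_res = (-16.650 + 1000) × 1.006150 − 1000 = 989.397 − 1000 = -10.60 permil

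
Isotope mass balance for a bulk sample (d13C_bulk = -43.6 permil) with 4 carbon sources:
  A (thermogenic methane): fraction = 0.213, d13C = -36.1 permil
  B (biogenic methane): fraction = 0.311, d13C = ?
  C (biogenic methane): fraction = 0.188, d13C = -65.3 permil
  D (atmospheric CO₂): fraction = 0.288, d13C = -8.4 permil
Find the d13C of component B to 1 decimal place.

Isotope mass balance: δ_bulk = Σ fᵢ·δᵢ.
-43.6 = 0.213×(-36.1) + 0.311×δ_B + 0.188×(-65.3) + 0.288×(-8.4)
0.311·δ_B = -43.6 − (-22.385) = -21.215
δ_B = -21.215 / 0.311 = -68.22 permil

-68.2 permil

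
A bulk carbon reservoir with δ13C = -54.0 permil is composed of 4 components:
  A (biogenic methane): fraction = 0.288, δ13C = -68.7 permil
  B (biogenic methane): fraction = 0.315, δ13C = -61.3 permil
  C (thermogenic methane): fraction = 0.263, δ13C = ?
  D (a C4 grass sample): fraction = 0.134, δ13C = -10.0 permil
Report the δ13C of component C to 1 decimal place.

Isotope mass balance: δ_bulk = Σ fᵢ·δᵢ.
-54.0 = 0.288×(-68.7) + 0.315×(-61.3) + 0.263×δ_C + 0.134×(-10.0)
0.263·δ_C = -54.0 − (-40.435) = -13.565
δ_C = -13.565 / 0.263 = -51.58 permil

-51.6 permil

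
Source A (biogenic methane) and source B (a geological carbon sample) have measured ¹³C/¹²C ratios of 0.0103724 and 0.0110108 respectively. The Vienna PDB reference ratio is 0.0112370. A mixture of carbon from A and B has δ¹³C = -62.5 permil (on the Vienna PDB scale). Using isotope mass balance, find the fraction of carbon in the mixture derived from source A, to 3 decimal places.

0.746

δ_A = (0.0103724/0.0112370 − 1)×1000 = (0.923058 − 1)×1000 = -76.942 permil
δ_B = (0.0110108/0.0112370 − 1)×1000 = (0.979870 − 1)×1000 = -20.130 permil
f_A = (δ_mix − δ_B)/(δ_A − δ_B) = (-62.5 − (-20.130))/(-76.942 − (-20.130))
f_A = -42.370 / -56.812 = 0.7458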